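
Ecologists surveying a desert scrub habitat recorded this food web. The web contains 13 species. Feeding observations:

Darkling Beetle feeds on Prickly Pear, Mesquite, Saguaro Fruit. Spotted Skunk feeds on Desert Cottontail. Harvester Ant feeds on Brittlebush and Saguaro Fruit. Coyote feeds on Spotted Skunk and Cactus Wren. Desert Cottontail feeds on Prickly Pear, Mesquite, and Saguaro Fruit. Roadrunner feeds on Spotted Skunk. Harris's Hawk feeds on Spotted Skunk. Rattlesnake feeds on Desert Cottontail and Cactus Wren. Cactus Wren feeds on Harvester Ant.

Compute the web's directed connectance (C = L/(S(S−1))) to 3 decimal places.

C = 0.103

The web has S = 13 species and L = 16 feeding links.
C = L / (S(S−1)) = 16 / 156 = 0.1026 ≈ 0.103.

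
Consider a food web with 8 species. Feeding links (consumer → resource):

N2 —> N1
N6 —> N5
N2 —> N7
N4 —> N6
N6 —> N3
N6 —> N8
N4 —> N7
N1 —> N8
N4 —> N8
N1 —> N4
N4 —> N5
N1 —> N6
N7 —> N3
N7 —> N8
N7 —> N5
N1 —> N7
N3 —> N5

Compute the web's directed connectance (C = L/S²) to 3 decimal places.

The web has S = 8 species and L = 17 feeding links.
C = L / S² = 17 / 64 = 0.2656 ≈ 0.266.

C = 0.266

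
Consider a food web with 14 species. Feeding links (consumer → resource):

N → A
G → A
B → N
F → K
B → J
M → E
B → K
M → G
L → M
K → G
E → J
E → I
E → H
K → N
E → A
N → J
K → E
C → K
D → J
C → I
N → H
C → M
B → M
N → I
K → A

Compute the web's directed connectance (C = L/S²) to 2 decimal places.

The web has S = 14 species and L = 25 feeding links.
C = L / S² = 25 / 196 = 0.1276 ≈ 0.13.

C = 0.13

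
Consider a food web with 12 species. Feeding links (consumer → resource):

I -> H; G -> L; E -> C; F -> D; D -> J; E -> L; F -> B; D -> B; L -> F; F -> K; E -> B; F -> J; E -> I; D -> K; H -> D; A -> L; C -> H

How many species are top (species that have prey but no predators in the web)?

3

Top species (has prey, but nothing eats it): E, A, G.
Count: 3.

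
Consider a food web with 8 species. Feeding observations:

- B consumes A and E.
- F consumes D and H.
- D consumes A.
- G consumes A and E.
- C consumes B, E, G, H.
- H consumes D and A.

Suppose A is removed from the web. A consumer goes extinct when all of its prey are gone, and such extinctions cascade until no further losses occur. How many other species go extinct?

3

Remove A.
Round 1: D (all prey gone) → extinct.
Round 2: H (all prey gone) → extinct.
Round 3: F (all prey gone) → extinct.
No further losses. Total secondary extinctions: 3.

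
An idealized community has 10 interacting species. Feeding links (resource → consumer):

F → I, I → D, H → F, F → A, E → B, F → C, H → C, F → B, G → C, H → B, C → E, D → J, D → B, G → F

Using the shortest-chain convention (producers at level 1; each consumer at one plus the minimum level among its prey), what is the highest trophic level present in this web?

Producers (level 1): G, H.
Following each consumer down to its lowest-level prey: G → F → I → D → J (levels 1 through 5).
All prey of J (D 4) are at level 4 or above, so J is at level 1 + 4 = 5.
Every consumer has at least one prey at level 4 or below, so none exceeds level 5.

5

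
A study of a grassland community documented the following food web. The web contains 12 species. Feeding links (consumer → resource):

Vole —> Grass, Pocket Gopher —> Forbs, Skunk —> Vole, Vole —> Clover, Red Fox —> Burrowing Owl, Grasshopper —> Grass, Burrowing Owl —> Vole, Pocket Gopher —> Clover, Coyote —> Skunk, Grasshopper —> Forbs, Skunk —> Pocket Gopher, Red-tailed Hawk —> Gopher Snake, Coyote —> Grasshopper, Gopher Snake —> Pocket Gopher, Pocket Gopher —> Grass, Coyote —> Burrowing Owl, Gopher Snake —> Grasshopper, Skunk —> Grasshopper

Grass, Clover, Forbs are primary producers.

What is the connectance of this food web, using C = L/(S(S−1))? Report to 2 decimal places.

The web has S = 12 species and L = 18 feeding links.
C = L / (S(S−1)) = 18 / 132 = 0.1364 ≈ 0.14.

C = 0.14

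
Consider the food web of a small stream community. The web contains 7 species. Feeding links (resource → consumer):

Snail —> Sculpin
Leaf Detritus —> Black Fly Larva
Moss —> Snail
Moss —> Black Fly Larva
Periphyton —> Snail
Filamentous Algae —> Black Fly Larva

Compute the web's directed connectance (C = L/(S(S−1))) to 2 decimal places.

C = 0.14

The web has S = 7 species and L = 6 feeding links.
C = L / (S(S−1)) = 6 / 42 = 0.1429 ≈ 0.14.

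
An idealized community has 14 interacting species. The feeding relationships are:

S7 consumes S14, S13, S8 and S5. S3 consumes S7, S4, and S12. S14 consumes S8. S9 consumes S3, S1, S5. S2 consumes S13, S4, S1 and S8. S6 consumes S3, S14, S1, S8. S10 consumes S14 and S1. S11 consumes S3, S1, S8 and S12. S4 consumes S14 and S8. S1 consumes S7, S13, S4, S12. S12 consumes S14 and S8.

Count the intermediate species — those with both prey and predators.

Intermediate species (has both prey and predators): S14, S4, S12, S7, S1, S3.
Count: 6.

6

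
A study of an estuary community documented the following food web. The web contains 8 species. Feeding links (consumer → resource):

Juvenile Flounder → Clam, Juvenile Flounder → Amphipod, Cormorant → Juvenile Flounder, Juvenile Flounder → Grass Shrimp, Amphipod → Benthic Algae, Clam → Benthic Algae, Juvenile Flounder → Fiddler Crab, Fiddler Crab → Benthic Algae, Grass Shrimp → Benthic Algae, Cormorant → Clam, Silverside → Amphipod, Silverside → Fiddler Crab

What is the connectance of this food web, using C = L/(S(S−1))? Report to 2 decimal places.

The web has S = 8 species and L = 12 feeding links.
C = L / (S(S−1)) = 12 / 56 = 0.2143 ≈ 0.21.

C = 0.21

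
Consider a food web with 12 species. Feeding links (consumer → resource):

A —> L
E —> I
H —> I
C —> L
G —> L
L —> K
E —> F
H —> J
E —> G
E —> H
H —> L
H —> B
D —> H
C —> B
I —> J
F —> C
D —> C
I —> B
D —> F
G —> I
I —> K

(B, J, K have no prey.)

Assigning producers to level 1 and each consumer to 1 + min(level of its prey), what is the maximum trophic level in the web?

3

Producers (level 1): B, J, K.
Following each consumer down to its lowest-level prey: K → L → A (levels 1 through 3).
All prey of A (L 2) are at level 2 or above, so A is at level 1 + 2 = 3.
Every consumer has at least one prey at level 2 or below, so none exceeds level 3.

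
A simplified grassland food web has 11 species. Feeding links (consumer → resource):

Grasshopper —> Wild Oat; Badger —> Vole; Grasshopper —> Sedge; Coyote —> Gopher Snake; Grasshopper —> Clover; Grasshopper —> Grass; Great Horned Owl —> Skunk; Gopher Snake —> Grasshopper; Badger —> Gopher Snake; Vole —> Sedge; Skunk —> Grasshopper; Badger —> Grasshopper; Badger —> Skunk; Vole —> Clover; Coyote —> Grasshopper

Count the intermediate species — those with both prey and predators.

4

Intermediate species (has both prey and predators): Vole, Grasshopper, Gopher Snake, Skunk.
Count: 4.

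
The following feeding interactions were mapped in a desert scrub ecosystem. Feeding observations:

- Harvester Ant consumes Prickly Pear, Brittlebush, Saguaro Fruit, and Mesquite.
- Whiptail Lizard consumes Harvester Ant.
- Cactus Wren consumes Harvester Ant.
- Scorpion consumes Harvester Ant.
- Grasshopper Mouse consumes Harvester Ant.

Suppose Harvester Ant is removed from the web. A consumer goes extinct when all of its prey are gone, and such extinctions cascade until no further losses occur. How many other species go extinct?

4

Remove Harvester Ant.
Round 1: Scorpion (all prey gone), Cactus Wren (all prey gone), Whiptail Lizard (all prey gone), Grasshopper Mouse (all prey gone) → extinct.
No further losses. Total secondary extinctions: 4.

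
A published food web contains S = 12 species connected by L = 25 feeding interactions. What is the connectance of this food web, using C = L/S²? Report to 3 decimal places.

The web has S = 12 species and L = 25 feeding links.
C = L / S² = 25 / 144 = 0.1736 ≈ 0.174.

C = 0.174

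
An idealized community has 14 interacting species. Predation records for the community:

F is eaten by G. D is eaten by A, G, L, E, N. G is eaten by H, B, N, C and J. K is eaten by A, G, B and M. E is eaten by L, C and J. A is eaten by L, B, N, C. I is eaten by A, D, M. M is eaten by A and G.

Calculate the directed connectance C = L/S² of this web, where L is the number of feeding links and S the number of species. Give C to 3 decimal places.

The web has S = 14 species and L = 27 feeding links.
C = L / S² = 27 / 196 = 0.1378 ≈ 0.138.

C = 0.138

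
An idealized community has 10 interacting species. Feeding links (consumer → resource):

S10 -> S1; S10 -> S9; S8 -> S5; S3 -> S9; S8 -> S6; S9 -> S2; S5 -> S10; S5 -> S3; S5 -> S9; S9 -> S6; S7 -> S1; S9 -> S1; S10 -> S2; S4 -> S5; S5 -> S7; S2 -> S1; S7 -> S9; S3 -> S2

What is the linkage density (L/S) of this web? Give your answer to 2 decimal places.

L/S = 1.80

There are L = 18 links among S = 10 species.
L/S = 18/10 = 1.8000 ≈ 1.80.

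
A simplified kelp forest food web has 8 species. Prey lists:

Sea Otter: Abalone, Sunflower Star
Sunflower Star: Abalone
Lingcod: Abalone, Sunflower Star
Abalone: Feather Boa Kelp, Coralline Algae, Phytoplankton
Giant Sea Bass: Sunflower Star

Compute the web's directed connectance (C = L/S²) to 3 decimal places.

C = 0.141

The web has S = 8 species and L = 9 feeding links.
C = L / S² = 9 / 64 = 0.1406 ≈ 0.141.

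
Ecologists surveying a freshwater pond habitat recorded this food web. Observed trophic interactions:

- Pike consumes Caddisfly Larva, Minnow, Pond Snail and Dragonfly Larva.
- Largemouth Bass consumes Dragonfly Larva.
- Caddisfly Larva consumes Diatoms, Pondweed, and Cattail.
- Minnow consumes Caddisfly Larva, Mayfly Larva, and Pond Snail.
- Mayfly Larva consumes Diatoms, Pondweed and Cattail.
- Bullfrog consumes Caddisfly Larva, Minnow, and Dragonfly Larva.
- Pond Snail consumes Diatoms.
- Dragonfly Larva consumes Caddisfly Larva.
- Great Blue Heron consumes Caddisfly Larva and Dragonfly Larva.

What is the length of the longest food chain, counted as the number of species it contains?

4 species

One longest chain: Diatoms → Mayfly Larva → Minnow → Pike.
It has 4 species and 3 links.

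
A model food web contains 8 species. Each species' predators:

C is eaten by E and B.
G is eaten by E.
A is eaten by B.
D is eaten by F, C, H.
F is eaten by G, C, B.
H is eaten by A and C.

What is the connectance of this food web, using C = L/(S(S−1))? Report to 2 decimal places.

The web has S = 8 species and L = 12 feeding links.
C = L / (S(S−1)) = 12 / 56 = 0.2143 ≈ 0.21.

C = 0.21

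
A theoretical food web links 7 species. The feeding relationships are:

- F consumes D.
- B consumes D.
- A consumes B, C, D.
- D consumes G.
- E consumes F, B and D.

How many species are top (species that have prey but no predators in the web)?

Top species (has prey, but nothing eats it): E, A.
Count: 2.

2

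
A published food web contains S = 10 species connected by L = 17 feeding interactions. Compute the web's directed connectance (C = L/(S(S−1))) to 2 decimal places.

The web has S = 10 species and L = 17 feeding links.
C = L / (S(S−1)) = 17 / 90 = 0.1889 ≈ 0.19.

C = 0.19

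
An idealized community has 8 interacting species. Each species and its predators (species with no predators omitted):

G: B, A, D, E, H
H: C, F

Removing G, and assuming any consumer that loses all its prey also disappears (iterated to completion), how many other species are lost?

Remove G.
Round 1: B (all prey gone), A (all prey gone), D (all prey gone), E (all prey gone), H (all prey gone) → extinct.
Round 2: C (all prey gone), F (all prey gone) → extinct.
No further losses. Total secondary extinctions: 7.

7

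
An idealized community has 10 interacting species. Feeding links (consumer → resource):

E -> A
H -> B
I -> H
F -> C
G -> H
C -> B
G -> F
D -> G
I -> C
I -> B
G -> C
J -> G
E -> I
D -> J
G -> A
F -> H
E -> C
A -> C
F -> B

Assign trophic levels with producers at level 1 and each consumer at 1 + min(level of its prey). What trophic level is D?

B is a producer → level 1.
H eats B → level 2.
G eats H → level 3.
D eats G → level 4.
No prey of D is below level 3, so 4 is the minimum.

Trophic level 4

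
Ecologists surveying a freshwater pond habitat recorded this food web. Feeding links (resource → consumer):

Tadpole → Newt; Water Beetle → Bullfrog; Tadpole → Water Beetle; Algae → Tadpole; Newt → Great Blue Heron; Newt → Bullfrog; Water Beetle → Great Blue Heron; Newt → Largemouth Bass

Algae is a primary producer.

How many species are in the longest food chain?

One longest chain: Algae → Tadpole → Water Beetle → Bullfrog.
It has 4 species and 3 links.

4 species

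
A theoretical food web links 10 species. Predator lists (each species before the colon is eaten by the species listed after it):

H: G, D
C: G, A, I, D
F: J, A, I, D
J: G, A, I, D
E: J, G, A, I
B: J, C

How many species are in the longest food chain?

One longest chain: B → J → G.
It has 3 species and 2 links.

3 species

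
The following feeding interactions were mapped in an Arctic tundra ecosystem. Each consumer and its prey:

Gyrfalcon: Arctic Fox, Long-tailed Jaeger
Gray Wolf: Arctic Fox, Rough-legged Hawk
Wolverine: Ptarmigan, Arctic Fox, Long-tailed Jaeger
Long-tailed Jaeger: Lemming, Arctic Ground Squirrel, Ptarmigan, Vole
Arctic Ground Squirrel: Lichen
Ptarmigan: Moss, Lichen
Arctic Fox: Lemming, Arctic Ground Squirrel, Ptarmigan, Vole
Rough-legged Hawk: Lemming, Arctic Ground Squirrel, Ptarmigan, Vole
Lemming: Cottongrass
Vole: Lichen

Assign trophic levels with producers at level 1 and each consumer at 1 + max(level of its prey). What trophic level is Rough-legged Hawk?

Trophic level 3

Cottongrass is a producer → level 1.
Lemming eats Cottongrass → level 2.
Rough-legged Hawk eats Lemming (level 2); other prey at levels: Arctic Ground Squirrel 2, Ptarmigan 2, Vole 2 → level 3.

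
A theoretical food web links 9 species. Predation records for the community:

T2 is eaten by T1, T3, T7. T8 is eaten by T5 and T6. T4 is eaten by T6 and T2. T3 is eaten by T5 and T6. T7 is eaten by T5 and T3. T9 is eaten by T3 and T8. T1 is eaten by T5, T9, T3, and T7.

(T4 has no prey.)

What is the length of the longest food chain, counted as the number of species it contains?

One longest chain: T4 → T2 → T1 → T9 → T8 → T5.
It has 6 species and 5 links.

6 species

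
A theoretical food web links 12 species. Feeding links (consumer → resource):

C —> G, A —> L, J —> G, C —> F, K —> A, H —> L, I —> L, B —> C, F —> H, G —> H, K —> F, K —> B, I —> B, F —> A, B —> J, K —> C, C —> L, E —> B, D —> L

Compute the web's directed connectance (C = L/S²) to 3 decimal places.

C = 0.132

The web has S = 12 species and L = 19 feeding links.
C = L / S² = 19 / 144 = 0.1319 ≈ 0.132.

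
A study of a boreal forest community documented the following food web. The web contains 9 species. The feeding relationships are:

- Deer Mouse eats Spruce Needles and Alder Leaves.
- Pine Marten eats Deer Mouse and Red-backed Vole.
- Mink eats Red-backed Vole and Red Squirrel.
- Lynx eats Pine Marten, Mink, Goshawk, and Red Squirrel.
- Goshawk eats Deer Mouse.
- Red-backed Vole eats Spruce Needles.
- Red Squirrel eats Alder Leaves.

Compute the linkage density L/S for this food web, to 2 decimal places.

L/S = 1.44

There are L = 13 links among S = 9 species.
L/S = 13/9 = 1.4444 ≈ 1.44.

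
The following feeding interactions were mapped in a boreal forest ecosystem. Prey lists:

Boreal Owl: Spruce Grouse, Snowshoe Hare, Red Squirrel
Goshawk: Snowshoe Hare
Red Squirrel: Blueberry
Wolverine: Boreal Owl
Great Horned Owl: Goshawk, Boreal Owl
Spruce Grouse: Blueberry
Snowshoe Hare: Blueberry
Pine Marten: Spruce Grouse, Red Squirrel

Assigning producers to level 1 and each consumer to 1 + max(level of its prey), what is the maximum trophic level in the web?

4

Producers (level 1): Blueberry.
Blueberry → Spruce Grouse → Boreal Owl → Wolverine gives Wolverine level 4.
No species has a prey at level 4, so no species reaches level 5.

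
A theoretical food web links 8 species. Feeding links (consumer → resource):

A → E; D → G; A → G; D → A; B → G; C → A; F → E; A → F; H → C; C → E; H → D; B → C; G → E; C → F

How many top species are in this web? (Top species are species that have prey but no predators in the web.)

2

Top species (has prey, but nothing eats it): B, H.
Count: 2.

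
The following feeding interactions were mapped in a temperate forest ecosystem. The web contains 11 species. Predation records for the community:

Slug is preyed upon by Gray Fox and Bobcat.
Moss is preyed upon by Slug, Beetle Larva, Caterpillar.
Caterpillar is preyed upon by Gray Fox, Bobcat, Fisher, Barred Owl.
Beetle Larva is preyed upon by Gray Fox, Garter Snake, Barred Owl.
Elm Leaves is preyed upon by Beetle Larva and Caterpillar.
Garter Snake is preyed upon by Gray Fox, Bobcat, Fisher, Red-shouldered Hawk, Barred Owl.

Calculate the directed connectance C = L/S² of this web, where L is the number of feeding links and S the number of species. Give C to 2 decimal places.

The web has S = 11 species and L = 19 feeding links.
C = L / S² = 19 / 121 = 0.1570 ≈ 0.16.

C = 0.16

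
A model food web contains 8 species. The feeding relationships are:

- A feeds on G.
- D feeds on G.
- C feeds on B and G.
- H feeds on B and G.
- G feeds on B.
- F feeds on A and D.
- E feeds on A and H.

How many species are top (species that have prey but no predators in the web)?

Top species (has prey, but nothing eats it): C, E, F.
Count: 3.

3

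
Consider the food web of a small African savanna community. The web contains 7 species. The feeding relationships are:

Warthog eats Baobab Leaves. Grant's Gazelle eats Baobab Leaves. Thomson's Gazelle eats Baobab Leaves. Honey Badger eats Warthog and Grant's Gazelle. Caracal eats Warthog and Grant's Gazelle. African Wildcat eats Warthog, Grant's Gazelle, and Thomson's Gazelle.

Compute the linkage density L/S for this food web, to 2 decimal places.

There are L = 10 links among S = 7 species.
L/S = 10/7 = 1.4286 ≈ 1.43.

L/S = 1.43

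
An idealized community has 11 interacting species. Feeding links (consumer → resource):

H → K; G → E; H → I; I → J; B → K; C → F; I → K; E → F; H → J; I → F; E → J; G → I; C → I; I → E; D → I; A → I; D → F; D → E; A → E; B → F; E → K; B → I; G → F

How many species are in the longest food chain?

4 species

One longest chain: J → E → I → A.
It has 4 species and 3 links.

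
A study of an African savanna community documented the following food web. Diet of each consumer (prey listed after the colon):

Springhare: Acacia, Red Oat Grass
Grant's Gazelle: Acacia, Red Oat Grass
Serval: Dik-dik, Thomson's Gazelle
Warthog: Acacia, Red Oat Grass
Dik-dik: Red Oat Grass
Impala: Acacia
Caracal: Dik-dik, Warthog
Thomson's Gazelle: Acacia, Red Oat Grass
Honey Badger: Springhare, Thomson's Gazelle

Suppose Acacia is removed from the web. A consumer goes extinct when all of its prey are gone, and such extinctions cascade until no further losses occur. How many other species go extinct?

Remove Acacia.
Round 1: Impala (all prey gone) → extinct.
No further losses. Total secondary extinctions: 1.

1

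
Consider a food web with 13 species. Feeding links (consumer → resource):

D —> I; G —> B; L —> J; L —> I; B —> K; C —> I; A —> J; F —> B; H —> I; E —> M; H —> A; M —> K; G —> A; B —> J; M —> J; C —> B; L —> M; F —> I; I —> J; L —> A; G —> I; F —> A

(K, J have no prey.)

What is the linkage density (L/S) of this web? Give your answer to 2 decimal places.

There are L = 22 links among S = 13 species.
L/S = 22/13 = 1.6923 ≈ 1.69.

L/S = 1.69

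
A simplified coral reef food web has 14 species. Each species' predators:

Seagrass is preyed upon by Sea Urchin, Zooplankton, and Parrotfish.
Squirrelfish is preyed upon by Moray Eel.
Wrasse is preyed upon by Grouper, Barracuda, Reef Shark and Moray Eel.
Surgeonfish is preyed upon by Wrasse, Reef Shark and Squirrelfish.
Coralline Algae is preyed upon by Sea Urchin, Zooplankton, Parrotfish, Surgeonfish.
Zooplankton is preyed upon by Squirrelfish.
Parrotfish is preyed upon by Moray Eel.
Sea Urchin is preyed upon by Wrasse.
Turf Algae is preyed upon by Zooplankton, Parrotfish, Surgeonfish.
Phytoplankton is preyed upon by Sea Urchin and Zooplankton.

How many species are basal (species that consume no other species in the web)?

4

Basal species (no prey listed): Coralline Algae, Seagrass, Turf Algae, Phytoplankton.
Count: 4.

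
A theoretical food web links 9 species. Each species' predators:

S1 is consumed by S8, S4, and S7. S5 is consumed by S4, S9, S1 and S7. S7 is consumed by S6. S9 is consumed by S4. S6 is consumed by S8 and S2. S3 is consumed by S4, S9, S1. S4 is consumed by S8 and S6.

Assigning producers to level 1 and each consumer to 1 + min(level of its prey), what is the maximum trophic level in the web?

Producers (level 1): S5, S3.
Following each consumer down to its lowest-level prey: S5 → S7 → S6 → S2 (levels 1 through 4).
All prey of S2 (S6 3) are at level 3 or above, so S2 is at level 1 + 3 = 4.
Every consumer has at least one prey at level 3 or below, so none exceeds level 4.

4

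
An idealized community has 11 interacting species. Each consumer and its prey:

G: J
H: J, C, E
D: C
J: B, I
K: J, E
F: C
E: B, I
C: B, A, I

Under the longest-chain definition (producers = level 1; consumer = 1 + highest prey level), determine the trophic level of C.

B is a producer → level 1.
C eats B (level 1); other prey at levels: A 1, I 1 → level 2.

Trophic level 2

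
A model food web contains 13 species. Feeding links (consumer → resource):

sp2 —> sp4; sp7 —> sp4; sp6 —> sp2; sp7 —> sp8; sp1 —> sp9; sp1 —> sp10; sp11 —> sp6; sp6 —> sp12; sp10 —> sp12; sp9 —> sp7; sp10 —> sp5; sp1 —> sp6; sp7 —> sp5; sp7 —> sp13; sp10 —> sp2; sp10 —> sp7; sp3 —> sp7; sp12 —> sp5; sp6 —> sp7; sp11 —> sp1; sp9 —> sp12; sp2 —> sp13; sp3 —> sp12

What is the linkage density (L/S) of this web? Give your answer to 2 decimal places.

There are L = 23 links among S = 13 species.
L/S = 23/13 = 1.7692 ≈ 1.77.

L/S = 1.77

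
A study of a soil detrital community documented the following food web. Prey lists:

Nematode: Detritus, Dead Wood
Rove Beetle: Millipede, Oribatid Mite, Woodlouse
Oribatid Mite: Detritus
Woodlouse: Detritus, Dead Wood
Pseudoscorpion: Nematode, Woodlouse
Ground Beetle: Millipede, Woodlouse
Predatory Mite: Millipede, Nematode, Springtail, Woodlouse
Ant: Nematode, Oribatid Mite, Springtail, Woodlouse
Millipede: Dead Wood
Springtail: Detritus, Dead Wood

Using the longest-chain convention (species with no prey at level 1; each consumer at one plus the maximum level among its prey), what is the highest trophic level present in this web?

Basal resources (level 1): Detritus, Dead Wood.
Detritus → Nematode → Ant gives Ant level 3.
No species has a prey at level 3, so no species reaches level 4.

3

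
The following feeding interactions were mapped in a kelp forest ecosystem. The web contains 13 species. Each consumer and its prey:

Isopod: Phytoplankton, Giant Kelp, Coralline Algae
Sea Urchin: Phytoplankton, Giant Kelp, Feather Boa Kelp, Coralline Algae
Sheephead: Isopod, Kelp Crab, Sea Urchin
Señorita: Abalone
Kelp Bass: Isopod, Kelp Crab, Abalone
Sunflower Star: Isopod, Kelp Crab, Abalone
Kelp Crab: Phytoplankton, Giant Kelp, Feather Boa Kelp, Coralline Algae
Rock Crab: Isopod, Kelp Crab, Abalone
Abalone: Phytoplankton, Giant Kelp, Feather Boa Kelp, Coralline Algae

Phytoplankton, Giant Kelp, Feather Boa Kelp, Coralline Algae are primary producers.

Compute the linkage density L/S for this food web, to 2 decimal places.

L/S = 2.15

There are L = 28 links among S = 13 species.
L/S = 28/13 = 2.1538 ≈ 2.15.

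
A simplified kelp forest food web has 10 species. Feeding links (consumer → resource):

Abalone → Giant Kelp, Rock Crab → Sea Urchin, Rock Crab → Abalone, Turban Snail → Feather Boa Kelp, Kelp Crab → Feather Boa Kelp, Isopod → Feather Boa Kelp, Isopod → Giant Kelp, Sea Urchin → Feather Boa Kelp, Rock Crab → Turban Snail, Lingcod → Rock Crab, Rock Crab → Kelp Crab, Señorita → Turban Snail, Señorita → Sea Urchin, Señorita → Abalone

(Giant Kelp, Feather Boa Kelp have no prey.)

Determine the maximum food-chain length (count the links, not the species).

3 links

One longest chain: Feather Boa Kelp → Turban Snail → Rock Crab → Lingcod.
It has 4 species and 3 links.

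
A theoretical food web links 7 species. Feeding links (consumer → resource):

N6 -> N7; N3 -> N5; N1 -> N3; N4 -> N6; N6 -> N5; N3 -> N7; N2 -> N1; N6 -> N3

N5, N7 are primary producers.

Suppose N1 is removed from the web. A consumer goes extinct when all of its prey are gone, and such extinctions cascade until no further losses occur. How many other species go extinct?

Remove N1.
Round 1: N2 (all prey gone) → extinct.
No further losses. Total secondary extinctions: 1.

1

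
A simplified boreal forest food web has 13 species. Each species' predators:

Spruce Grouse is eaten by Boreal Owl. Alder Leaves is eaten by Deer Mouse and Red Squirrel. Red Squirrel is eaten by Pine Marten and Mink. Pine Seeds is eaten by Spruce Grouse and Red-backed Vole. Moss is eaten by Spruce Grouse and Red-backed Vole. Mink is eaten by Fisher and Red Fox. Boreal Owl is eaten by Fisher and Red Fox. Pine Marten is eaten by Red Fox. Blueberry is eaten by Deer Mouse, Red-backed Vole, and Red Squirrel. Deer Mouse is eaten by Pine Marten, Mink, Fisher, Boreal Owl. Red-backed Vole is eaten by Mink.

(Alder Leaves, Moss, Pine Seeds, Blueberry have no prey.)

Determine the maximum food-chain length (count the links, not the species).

3 links

One longest chain: Moss → Spruce Grouse → Boreal Owl → Fisher.
It has 4 species and 3 links.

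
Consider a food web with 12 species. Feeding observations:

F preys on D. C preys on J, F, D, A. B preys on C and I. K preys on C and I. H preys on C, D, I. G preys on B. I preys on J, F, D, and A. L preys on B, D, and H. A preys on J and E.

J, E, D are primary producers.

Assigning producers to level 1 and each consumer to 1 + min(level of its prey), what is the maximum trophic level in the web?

Producers (level 1): J, E, D.
Following each consumer down to its lowest-level prey: J → C → B → G (levels 1 through 4).
All prey of G (B 3) are at level 3 or above, so G is at level 1 + 3 = 4.
Every consumer has at least one prey at level 3 or below, so none exceeds level 4.

4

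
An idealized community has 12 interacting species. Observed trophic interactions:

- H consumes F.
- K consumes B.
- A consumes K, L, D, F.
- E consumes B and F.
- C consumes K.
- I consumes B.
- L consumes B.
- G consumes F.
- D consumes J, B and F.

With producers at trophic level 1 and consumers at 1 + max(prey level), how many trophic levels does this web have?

3

Producers (level 1): F, B, J.
F → D → A gives A level 3.
No species has a prey at level 3, so no species reaches level 4.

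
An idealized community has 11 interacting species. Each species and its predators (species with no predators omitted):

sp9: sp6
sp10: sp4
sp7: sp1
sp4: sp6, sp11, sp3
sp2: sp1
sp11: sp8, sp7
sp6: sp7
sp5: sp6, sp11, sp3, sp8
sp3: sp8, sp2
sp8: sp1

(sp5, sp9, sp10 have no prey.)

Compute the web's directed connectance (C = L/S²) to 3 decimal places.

C = 0.140

The web has S = 11 species and L = 17 feeding links.
C = L / S² = 17 / 121 = 0.1405 ≈ 0.140.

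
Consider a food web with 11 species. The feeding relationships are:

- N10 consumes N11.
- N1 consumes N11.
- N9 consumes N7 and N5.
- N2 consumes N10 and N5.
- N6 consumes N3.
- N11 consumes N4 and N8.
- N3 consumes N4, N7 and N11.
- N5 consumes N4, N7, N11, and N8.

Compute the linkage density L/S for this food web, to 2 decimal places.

There are L = 16 links among S = 11 species.
L/S = 16/11 = 1.4545 ≈ 1.45.

L/S = 1.45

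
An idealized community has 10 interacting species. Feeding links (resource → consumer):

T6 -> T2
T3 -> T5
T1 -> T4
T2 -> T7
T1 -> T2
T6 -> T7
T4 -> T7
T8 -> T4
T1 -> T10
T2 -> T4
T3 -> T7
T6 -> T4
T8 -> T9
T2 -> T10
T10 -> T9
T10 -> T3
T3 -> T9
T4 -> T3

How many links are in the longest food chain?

4 links

One longest chain: T1 → T2 → T10 → T3 → T5.
It has 5 species and 4 links.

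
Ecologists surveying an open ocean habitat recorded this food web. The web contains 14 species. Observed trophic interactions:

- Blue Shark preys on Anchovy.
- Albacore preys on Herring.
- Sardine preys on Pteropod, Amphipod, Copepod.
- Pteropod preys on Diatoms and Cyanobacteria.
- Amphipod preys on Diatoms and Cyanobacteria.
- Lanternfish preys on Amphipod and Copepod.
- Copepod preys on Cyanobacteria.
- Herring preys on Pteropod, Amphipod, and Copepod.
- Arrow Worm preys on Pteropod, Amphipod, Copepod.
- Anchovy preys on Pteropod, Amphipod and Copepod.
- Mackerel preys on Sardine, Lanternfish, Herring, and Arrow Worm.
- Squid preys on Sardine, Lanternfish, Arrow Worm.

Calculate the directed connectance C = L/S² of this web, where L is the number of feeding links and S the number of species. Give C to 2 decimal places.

C = 0.14

The web has S = 14 species and L = 28 feeding links.
C = L / S² = 28 / 196 = 0.1429 ≈ 0.14.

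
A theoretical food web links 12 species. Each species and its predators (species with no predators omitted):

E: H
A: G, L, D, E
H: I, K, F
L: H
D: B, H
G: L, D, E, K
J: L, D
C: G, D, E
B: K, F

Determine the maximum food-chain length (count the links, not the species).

4 links

One longest chain: A → G → L → H → I.
It has 5 species and 4 links.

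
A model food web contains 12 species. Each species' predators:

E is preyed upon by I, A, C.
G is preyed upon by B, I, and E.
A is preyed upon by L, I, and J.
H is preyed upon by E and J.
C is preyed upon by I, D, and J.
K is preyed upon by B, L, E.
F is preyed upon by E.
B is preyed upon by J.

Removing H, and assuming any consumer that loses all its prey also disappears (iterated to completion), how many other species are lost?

Remove H.
Every predator of it retains at least one other prey: E still has K, F, G; J still has B, A, C.
No consumer loses all prey, so no secondary extinctions occur.

0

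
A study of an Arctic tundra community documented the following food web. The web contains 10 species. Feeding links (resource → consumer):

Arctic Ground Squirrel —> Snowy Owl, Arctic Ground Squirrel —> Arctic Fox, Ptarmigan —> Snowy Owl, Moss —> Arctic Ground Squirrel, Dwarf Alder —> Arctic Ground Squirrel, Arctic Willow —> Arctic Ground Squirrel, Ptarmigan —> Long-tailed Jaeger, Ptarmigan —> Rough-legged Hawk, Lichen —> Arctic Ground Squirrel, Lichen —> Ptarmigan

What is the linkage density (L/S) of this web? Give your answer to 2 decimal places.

There are L = 10 links among S = 10 species.
L/S = 10/10 = 1.0000 ≈ 1.00.

L/S = 1.00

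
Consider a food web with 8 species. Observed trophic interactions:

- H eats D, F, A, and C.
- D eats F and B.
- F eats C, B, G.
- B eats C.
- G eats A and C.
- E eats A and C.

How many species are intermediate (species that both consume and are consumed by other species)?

Intermediate species (has both prey and predators): B, G, F, D.
Count: 4.

4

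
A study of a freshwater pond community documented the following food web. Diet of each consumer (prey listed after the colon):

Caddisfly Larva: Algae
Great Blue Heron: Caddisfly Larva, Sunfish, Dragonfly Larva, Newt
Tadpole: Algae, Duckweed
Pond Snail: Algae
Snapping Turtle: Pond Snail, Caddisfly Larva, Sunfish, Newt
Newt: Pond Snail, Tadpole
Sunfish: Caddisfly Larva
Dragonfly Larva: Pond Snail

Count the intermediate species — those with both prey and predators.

Intermediate species (has both prey and predators): Pond Snail, Caddisfly Larva, Tadpole, Sunfish, Dragonfly Larva, Newt.
Count: 6.

6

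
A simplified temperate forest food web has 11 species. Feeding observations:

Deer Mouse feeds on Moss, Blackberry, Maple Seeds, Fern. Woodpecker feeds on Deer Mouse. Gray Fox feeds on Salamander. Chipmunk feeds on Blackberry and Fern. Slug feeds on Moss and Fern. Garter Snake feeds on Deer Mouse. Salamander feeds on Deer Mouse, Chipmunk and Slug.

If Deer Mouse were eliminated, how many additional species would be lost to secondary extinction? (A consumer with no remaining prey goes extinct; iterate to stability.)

2

Remove Deer Mouse.
Round 1: Woodpecker (all prey gone), Garter Snake (all prey gone) → extinct.
No further losses. Total secondary extinctions: 2.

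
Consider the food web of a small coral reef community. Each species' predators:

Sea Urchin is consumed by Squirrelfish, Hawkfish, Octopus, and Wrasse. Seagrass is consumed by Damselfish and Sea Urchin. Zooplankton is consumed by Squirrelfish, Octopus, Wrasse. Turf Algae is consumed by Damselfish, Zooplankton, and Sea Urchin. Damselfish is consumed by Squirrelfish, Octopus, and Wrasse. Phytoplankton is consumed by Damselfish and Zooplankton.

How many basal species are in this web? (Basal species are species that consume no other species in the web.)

Basal species (no prey listed): Turf Algae, Phytoplankton, Seagrass.
Count: 3.

3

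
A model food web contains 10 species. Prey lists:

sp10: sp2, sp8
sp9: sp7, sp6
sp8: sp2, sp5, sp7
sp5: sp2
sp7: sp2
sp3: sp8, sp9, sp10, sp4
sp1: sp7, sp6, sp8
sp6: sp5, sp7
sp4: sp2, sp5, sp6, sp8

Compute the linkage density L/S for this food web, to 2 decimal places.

There are L = 22 links among S = 10 species.
L/S = 22/10 = 2.2000 ≈ 2.20.

L/S = 2.20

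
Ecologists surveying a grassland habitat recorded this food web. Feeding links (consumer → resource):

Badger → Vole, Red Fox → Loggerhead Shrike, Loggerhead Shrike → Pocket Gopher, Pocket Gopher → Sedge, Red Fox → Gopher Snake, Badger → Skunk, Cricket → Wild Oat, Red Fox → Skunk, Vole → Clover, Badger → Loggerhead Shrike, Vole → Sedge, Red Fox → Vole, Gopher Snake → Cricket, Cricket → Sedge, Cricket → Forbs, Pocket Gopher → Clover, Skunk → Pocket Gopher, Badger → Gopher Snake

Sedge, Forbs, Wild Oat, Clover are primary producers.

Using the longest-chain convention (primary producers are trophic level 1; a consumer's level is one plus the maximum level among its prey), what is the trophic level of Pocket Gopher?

Trophic level 2

Sedge is a producer → level 1.
Pocket Gopher eats Sedge (level 1); other prey at levels: Clover 1 → level 2.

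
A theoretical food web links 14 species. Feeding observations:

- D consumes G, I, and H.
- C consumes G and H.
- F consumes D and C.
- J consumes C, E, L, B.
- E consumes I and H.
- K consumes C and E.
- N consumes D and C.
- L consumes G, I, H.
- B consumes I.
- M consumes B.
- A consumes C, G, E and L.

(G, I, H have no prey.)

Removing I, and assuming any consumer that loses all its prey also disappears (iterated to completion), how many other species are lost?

2

Remove I.
Round 1: B (all prey gone) → extinct.
Round 2: M (all prey gone) → extinct.
No further losses. Total secondary extinctions: 2.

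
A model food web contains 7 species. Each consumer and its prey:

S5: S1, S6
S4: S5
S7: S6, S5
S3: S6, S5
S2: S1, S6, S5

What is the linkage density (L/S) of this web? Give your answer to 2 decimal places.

There are L = 10 links among S = 7 species.
L/S = 10/7 = 1.4286 ≈ 1.43.

L/S = 1.43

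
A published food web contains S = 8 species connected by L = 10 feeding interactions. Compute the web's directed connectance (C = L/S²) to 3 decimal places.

The web has S = 8 species and L = 10 feeding links.
C = L / S² = 10 / 64 = 0.1562 ≈ 0.156.

C = 0.156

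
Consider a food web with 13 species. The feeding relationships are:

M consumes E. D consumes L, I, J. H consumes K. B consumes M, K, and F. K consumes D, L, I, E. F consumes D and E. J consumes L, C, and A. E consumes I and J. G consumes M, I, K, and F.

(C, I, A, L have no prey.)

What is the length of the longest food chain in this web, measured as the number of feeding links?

One longest chain: C → J → E → M → B.
It has 5 species and 4 links.

4 links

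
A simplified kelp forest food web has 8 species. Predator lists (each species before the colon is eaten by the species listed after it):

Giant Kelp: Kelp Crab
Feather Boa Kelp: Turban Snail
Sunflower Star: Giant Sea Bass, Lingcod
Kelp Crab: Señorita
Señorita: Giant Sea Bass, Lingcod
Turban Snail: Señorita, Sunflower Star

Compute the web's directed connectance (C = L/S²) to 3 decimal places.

C = 0.141

The web has S = 8 species and L = 9 feeding links.
C = L / S² = 9 / 64 = 0.1406 ≈ 0.141.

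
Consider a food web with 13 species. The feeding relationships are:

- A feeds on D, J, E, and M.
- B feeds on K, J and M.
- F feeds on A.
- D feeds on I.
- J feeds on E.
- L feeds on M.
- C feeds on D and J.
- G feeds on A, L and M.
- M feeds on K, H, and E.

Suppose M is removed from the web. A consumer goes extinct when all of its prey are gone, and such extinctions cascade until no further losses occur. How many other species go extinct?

Remove M.
Round 1: L (all prey gone) → extinct.
No further losses. Total secondary extinctions: 1.

1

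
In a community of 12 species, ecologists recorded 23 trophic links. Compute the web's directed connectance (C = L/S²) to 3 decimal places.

The web has S = 12 species and L = 23 feeding links.
C = L / S² = 23 / 144 = 0.1597 ≈ 0.160.

C = 0.160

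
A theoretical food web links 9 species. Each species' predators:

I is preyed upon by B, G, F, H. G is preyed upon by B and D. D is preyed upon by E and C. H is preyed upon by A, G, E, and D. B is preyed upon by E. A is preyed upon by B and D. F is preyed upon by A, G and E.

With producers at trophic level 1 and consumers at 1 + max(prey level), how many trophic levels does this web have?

5

Producers (level 1): I.
I → F → A → B → E gives E level 5.
No species has a prey at level 5, so no species reaches level 6.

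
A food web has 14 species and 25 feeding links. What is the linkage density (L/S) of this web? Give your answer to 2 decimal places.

L/S = 1.79

There are L = 25 links among S = 14 species.
L/S = 25/14 = 1.7857 ≈ 1.79.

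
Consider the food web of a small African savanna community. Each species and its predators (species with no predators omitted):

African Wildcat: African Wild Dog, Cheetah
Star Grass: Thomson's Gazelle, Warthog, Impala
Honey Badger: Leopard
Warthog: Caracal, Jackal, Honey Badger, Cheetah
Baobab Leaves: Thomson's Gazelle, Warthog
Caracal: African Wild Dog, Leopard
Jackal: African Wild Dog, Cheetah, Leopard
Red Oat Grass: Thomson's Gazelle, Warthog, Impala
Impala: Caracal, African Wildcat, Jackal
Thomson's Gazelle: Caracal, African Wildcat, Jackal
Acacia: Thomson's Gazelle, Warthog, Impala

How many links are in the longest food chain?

3 links

One longest chain: Baobab Leaves → Thomson's Gazelle → African Wildcat → African Wild Dog.
It has 4 species and 3 links.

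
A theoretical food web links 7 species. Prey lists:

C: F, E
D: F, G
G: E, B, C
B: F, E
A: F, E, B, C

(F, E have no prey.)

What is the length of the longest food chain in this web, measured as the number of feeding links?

3 links

One longest chain: F → B → G → D.
It has 4 species and 3 links.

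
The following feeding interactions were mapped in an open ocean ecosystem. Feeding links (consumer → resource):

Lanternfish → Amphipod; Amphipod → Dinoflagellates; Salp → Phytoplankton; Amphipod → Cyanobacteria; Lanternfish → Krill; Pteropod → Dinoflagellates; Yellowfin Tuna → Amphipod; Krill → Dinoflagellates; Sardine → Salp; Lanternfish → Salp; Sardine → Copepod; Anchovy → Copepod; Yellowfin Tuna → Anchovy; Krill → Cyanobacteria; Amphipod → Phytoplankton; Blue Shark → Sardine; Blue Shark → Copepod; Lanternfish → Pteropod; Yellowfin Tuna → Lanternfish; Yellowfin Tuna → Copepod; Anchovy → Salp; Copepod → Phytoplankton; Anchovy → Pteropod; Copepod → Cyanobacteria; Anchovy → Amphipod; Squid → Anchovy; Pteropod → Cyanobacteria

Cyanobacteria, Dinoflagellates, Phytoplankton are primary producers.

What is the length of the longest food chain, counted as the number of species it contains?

One longest chain: Cyanobacteria → Copepod → Sardine → Blue Shark.
It has 4 species and 3 links.

4 species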